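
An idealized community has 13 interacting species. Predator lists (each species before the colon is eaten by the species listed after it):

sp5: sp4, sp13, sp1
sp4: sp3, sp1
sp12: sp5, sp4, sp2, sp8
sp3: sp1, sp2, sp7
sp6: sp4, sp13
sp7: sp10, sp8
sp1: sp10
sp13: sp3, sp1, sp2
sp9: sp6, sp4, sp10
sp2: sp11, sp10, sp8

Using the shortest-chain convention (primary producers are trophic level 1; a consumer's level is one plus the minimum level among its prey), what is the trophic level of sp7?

Trophic level 4

sp12 is a producer → level 1.
sp4 eats sp12 → level 2.
sp3 eats sp4 → level 3.
sp7 eats sp3 → level 4.
No prey of sp7 is below level 3, so 4 is the minimum.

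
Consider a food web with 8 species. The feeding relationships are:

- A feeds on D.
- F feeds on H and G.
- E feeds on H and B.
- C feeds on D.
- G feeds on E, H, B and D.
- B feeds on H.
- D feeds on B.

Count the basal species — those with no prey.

1

Basal species (no prey listed): H.
Count: 1.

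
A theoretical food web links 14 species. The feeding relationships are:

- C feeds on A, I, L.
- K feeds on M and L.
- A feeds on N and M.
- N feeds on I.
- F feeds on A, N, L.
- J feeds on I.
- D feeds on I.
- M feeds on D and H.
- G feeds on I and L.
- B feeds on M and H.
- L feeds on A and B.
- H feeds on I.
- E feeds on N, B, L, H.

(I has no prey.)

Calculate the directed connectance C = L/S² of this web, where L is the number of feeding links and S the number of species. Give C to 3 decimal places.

C = 0.133

The web has S = 14 species and L = 26 feeding links.
C = L / S² = 26 / 196 = 0.1327 ≈ 0.133.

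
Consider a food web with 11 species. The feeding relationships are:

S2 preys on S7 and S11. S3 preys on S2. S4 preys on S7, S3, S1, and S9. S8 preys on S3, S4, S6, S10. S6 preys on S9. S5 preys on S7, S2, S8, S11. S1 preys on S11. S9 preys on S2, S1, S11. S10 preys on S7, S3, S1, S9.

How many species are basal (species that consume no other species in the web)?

2

Basal species (no prey listed): S7, S11.
Count: 2.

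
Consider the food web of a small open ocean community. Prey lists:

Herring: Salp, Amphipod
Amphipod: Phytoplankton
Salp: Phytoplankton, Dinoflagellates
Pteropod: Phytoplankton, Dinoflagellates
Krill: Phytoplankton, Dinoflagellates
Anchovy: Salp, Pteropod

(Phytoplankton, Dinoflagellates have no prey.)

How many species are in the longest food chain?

3 species

One longest chain: Phytoplankton → Salp → Herring.
It has 3 species and 2 links.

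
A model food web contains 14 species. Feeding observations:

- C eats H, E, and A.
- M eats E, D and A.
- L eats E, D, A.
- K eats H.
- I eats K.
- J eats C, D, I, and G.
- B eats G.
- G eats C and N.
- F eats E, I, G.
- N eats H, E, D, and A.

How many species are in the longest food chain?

4 species

One longest chain: E → N → G → F.
It has 4 species and 3 links.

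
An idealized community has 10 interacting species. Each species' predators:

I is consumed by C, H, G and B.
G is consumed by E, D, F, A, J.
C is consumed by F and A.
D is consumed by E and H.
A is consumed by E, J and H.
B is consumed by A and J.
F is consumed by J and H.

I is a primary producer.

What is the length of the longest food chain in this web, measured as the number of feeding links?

One longest chain: I → G → F → H.
It has 4 species and 3 links.

3 links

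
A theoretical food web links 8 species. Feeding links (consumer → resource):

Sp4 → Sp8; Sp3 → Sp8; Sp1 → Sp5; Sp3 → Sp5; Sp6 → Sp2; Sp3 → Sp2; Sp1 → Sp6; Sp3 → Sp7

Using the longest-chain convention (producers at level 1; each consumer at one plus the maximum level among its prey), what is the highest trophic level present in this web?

3

Producers (level 1): Sp7, Sp8, Sp2, Sp5.
Sp2 → Sp6 → Sp1 gives Sp1 level 3.
No species has a prey at level 3, so no species reaches level 4.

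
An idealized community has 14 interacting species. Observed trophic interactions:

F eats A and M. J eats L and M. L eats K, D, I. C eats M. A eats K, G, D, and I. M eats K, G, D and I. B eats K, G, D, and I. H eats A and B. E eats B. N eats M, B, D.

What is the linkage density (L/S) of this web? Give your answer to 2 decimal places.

L/S = 1.86

There are L = 26 links among S = 14 species.
L/S = 26/14 = 1.8571 ≈ 1.86.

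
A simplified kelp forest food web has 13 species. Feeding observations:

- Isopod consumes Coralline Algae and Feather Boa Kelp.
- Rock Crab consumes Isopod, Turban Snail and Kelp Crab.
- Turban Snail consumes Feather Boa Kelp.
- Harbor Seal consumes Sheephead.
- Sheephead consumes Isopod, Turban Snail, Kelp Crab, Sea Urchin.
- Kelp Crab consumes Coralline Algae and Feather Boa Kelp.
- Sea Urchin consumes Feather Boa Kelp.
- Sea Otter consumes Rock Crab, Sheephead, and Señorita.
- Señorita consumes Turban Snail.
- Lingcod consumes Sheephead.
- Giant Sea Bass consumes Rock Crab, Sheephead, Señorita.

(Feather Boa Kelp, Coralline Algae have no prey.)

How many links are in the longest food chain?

One longest chain: Feather Boa Kelp → Sea Urchin → Sheephead → Giant Sea Bass.
It has 4 species and 3 links.

3 links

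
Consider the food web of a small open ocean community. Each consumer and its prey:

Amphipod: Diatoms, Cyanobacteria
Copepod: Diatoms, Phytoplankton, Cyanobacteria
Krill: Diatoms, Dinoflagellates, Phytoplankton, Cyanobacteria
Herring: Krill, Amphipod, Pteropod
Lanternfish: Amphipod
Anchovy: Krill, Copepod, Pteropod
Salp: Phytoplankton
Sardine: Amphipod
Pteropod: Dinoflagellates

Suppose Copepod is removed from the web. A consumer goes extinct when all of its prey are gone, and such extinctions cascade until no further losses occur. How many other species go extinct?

Remove Copepod.
Every predator of it retains at least one other prey: Anchovy still has Krill, Pteropod.
No consumer loses all prey, so no secondary extinctions occur.

0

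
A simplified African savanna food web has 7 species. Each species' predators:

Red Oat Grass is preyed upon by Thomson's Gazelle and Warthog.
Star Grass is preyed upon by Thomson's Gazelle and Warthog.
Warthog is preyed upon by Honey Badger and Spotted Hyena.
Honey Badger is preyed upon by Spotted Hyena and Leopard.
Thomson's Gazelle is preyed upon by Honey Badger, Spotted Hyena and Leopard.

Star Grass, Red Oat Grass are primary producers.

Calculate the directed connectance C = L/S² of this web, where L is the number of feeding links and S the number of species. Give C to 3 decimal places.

C = 0.224

The web has S = 7 species and L = 11 feeding links.
C = L / S² = 11 / 49 = 0.2245 ≈ 0.224.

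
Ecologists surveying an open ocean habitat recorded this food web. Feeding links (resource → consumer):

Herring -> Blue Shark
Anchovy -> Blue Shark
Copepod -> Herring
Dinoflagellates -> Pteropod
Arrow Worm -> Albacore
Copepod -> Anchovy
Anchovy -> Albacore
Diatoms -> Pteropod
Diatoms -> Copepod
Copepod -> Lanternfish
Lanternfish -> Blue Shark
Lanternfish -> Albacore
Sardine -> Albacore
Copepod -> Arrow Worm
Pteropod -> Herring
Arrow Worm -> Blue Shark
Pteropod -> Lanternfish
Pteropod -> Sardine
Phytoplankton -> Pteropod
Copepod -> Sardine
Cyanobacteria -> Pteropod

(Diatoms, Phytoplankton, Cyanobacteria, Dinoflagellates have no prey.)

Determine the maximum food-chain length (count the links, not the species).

3 links

One longest chain: Diatoms → Pteropod → Lanternfish → Albacore.
It has 4 species and 3 links.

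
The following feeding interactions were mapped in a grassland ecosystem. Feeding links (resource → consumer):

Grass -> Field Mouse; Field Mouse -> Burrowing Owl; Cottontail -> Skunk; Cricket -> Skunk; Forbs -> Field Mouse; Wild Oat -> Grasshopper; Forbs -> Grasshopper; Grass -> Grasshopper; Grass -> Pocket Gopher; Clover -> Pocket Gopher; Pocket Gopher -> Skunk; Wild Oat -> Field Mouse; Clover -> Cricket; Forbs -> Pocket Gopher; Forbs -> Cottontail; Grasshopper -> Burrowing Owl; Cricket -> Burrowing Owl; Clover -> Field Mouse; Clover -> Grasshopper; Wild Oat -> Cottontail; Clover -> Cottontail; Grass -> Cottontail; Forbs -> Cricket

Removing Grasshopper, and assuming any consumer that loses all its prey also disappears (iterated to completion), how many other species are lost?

0

Remove Grasshopper.
Every predator of it retains at least one other prey: Burrowing Owl still has Cricket, Field Mouse.
No consumer loses all prey, so no secondary extinctions occur.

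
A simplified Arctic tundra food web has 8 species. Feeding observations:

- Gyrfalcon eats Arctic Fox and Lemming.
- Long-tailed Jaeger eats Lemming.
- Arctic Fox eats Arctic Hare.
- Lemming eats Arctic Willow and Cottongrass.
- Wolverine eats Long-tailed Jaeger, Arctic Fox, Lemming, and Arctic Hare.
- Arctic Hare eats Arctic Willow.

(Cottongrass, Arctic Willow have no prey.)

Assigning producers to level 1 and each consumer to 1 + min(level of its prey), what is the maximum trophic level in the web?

3

Producers (level 1): Cottongrass, Arctic Willow.
Following each consumer down to its lowest-level prey: Cottongrass → Lemming → Gyrfalcon (levels 1 through 3).
All prey of Gyrfalcon (Lemming 2, Arctic Fox 3) are at level 2 or above, so Gyrfalcon is at level 1 + 2 = 3.
Every consumer has at least one prey at level 2 or below, so none exceeds level 3.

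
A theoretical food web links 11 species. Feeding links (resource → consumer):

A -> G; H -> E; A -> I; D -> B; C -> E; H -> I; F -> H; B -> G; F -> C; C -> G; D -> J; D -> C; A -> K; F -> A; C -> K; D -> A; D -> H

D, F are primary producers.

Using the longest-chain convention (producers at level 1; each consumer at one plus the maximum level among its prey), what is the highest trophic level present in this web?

Producers (level 1): D, F.
D → C → K gives K level 3.
No species has a prey at level 3, so no species reaches level 4.

3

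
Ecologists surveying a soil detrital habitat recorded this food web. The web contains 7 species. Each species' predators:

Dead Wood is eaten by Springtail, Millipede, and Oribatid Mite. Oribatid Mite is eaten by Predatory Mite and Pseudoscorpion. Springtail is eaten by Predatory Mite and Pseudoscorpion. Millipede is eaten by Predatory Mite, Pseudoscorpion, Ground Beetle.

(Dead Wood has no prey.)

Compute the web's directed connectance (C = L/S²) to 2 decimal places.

The web has S = 7 species and L = 10 feeding links.
C = L / S² = 10 / 49 = 0.2041 ≈ 0.20.

C = 0.20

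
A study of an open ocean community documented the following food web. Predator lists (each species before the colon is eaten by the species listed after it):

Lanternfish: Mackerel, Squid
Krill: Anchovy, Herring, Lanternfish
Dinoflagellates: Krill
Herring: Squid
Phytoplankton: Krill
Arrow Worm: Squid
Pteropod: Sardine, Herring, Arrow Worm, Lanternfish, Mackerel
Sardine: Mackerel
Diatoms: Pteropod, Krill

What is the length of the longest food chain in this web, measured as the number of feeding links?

3 links

One longest chain: Diatoms → Pteropod → Lanternfish → Mackerel.
It has 4 species and 3 links.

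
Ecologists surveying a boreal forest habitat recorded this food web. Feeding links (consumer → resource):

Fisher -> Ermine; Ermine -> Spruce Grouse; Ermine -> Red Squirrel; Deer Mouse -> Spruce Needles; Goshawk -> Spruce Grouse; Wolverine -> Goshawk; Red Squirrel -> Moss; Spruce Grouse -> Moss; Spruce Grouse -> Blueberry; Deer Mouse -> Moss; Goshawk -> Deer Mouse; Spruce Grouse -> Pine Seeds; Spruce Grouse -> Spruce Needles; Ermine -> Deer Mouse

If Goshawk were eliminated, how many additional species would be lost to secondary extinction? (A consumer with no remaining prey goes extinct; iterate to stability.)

Remove Goshawk.
Round 1: Wolverine (all prey gone) → extinct.
No further losses. Total secondary extinctions: 1.

1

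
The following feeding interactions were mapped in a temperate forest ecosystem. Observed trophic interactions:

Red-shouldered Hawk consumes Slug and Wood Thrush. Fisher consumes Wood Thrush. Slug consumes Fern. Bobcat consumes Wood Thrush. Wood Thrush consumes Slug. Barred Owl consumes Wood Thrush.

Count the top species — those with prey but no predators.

Top species (has prey, but nothing eats it): Red-shouldered Hawk, Bobcat, Fisher, Barred Owl.
Count: 4.

4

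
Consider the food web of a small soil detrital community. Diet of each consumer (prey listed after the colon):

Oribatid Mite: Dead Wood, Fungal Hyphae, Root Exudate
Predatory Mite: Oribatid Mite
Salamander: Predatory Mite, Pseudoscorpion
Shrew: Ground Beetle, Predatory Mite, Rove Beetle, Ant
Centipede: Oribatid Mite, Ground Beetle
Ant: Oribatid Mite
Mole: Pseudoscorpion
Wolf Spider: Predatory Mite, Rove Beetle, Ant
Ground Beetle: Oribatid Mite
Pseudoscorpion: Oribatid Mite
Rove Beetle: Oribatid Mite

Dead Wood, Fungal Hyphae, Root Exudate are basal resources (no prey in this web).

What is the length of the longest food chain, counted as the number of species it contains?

One longest chain: Dead Wood → Oribatid Mite → Ant → Wolf Spider.
It has 4 species and 3 links.

4 species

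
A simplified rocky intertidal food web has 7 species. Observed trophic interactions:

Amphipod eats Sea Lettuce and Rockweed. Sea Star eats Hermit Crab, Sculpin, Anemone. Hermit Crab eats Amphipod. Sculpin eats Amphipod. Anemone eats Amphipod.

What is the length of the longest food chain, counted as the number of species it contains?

4 species

One longest chain: Sea Lettuce → Amphipod → Sculpin → Sea Star.
It has 4 species and 3 links.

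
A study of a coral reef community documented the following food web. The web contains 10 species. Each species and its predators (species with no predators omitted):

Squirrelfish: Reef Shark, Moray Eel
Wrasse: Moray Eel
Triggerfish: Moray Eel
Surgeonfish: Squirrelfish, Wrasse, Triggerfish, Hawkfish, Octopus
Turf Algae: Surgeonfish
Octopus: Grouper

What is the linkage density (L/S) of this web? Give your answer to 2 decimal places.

L/S = 1.10

There are L = 11 links among S = 10 species.
L/S = 11/10 = 1.1000 ≈ 1.10.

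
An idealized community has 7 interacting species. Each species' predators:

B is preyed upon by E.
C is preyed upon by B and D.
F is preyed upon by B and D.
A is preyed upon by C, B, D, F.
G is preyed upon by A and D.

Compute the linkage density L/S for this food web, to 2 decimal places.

L/S = 1.57

There are L = 11 links among S = 7 species.
L/S = 11/7 = 1.5714 ≈ 1.57.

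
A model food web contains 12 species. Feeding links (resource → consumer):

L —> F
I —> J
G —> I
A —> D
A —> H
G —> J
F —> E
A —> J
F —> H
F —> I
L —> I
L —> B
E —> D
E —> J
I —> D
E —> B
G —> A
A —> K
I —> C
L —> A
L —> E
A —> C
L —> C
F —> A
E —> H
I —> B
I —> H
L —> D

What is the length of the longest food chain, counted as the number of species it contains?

One longest chain: L → F → E → J.
It has 4 species and 3 links.

4 species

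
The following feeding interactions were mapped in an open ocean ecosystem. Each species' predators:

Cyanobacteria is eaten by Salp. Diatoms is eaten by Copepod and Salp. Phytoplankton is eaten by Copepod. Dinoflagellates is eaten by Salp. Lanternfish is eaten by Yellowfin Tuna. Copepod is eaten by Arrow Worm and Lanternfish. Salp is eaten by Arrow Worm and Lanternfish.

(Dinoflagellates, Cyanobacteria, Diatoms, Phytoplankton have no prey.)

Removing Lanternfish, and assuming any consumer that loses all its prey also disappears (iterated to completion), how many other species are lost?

Remove Lanternfish.
Round 1: Yellowfin Tuna (all prey gone) → extinct.
No further losses. Total secondary extinctions: 1.

1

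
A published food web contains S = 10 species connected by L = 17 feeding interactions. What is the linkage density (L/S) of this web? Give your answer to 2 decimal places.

There are L = 17 links among S = 10 species.
L/S = 17/10 = 1.7000 ≈ 1.70.

L/S = 1.70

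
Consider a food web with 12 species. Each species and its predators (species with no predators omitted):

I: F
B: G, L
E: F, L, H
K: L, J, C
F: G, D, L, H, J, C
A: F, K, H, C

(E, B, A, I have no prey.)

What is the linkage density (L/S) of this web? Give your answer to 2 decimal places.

L/S = 1.58

There are L = 19 links among S = 12 species.
L/S = 19/12 = 1.5833 ≈ 1.58.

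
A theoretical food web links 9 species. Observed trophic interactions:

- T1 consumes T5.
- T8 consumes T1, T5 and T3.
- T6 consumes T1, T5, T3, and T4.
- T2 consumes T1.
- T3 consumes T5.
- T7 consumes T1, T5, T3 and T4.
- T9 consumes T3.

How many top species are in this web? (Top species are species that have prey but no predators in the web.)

Top species (has prey, but nothing eats it): T8, T7, T9, T6, T2.
Count: 5.

5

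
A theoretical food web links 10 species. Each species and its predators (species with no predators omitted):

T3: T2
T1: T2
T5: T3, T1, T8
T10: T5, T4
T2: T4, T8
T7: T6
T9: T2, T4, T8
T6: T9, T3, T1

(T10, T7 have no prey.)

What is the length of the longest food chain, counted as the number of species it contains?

5 species

One longest chain: T7 → T6 → T9 → T2 → T4.
It has 5 species and 4 links.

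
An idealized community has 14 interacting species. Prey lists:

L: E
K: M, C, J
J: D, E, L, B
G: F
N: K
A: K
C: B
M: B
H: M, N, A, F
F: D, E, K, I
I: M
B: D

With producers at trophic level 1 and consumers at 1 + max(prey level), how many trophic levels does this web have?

Producers (level 1): D, E.
D → B → M → I → F → G gives G level 6.
No species has a prey at level 6, so no species reaches level 7.

6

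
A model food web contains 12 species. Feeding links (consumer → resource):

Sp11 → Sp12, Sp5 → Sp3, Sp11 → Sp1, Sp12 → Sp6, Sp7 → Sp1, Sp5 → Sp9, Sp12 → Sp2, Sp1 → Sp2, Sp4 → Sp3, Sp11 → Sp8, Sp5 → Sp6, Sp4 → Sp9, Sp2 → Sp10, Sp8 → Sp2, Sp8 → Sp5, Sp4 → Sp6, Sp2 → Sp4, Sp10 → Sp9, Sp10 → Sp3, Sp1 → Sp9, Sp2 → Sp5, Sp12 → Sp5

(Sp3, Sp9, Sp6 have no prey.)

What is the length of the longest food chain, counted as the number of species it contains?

5 species

One longest chain: Sp3 → Sp10 → Sp2 → Sp1 → Sp7.
It has 5 species and 4 links.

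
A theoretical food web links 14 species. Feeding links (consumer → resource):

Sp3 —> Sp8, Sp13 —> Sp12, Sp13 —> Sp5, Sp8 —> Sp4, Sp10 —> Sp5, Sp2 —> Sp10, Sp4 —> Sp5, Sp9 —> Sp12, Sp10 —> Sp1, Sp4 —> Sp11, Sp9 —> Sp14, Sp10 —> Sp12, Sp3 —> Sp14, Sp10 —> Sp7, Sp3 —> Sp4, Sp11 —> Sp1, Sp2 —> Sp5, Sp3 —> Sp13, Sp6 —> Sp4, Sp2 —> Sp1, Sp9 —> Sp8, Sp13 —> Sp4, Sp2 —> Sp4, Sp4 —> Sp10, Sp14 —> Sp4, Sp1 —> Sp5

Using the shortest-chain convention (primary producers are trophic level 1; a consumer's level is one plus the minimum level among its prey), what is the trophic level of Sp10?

Trophic level 2

Sp12 is a producer → level 1.
Sp10 eats Sp12 → level 2.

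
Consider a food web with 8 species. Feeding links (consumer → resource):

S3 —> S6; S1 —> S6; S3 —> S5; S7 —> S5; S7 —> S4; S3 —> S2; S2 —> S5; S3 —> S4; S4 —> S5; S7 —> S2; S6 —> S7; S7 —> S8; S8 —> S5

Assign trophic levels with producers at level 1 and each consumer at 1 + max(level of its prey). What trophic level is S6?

S5 is a producer → level 1.
S2 eats S5 → level 2.
S7 eats S2 (level 2); other prey at levels: S5 1, S4 2, S8 2 → level 3.
S6 eats S7 → level 4.

Trophic level 4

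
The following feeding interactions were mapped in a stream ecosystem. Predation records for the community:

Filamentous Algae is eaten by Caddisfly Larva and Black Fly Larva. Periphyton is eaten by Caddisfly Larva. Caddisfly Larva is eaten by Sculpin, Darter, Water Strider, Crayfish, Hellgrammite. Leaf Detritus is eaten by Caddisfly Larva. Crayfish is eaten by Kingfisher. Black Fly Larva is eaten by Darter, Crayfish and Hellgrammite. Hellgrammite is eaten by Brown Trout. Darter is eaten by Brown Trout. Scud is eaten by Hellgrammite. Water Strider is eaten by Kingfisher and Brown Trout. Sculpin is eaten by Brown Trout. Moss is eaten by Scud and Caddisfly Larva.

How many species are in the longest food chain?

4 species

One longest chain: Filamentous Algae → Caddisfly Larva → Hellgrammite → Brown Trout.
It has 4 species and 3 links.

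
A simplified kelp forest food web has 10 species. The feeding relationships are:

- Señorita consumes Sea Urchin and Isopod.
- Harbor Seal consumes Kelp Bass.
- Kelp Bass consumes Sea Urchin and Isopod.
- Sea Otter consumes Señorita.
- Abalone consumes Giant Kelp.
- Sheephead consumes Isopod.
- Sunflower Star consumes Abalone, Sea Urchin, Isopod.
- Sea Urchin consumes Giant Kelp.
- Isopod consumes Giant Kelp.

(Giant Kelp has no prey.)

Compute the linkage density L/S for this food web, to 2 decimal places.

L/S = 1.30

There are L = 13 links among S = 10 species.
L/S = 13/10 = 1.3000 ≈ 1.30.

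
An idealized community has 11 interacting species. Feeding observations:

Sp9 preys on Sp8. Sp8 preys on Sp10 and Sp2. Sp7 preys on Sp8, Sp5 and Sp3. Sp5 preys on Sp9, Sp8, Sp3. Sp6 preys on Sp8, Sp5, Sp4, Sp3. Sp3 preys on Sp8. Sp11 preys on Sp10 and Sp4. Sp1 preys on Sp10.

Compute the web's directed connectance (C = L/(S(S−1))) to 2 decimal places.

C = 0.15

The web has S = 11 species and L = 17 feeding links.
C = L / (S(S−1)) = 17 / 110 = 0.1545 ≈ 0.15.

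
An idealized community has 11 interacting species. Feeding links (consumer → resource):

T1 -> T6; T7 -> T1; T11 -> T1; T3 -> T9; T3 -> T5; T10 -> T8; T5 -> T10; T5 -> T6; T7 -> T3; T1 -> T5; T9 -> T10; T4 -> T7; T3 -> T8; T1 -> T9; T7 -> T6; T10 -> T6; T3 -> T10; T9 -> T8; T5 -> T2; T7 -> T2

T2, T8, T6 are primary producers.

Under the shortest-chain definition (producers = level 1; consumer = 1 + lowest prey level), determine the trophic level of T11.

Trophic level 3

T6 is a producer → level 1.
T1 eats T6 → level 2.
T11 eats T1 → level 3.
No prey of T11 is below level 2, so 3 is the minimum.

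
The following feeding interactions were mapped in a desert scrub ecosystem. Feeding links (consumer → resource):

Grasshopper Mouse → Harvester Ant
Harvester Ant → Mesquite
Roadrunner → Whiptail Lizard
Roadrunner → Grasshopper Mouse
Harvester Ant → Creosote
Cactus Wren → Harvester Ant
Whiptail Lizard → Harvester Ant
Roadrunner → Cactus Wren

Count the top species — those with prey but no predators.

Top species (has prey, but nothing eats it): Roadrunner.
Count: 1.

1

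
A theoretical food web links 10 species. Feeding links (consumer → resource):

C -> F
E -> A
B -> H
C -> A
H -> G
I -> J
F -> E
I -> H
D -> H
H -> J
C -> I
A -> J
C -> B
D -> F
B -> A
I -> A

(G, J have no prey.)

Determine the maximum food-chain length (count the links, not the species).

One longest chain: J → A → E → F → D.
It has 5 species and 4 links.

4 links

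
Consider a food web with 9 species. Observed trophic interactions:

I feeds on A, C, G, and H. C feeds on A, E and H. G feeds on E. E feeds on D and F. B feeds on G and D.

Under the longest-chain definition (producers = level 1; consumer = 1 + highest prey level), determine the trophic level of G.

Trophic level 3

F is a producer → level 1.
E eats F (level 1); other prey at levels: D 1 → level 2.
G eats E → level 3.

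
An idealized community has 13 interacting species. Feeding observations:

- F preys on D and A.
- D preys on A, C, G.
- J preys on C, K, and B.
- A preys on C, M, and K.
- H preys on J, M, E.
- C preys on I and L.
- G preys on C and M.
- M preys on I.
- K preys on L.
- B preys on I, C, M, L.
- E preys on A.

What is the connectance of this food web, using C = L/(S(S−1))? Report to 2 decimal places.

C = 0.16

The web has S = 13 species and L = 25 feeding links.
C = L / (S(S−1)) = 25 / 156 = 0.1603 ≈ 0.16.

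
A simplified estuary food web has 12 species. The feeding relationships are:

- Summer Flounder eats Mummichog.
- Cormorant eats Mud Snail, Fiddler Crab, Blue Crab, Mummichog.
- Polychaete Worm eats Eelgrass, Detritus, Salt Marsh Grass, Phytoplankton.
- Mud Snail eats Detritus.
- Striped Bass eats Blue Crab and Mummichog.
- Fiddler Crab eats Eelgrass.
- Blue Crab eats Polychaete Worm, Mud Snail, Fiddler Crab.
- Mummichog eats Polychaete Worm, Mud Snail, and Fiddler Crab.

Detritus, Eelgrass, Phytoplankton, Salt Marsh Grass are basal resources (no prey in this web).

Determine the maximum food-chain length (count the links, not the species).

One longest chain: Detritus → Mud Snail → Mummichog → Cormorant.
It has 4 species and 3 links.

3 links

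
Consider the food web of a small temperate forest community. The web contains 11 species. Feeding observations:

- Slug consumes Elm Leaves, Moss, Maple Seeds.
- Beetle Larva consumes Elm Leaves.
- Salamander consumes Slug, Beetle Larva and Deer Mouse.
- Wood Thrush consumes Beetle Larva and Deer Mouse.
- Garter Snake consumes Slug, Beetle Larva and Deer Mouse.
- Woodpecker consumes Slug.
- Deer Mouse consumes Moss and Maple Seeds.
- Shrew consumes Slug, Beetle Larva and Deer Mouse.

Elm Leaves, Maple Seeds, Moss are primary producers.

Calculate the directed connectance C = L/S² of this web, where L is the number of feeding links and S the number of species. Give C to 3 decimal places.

The web has S = 11 species and L = 18 feeding links.
C = L / S² = 18 / 121 = 0.1488 ≈ 0.149.

C = 0.149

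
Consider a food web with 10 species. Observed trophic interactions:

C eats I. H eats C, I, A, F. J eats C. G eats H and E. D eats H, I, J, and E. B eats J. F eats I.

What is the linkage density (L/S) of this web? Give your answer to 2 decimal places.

There are L = 14 links among S = 10 species.
L/S = 14/10 = 1.4000 ≈ 1.40.

L/S = 1.40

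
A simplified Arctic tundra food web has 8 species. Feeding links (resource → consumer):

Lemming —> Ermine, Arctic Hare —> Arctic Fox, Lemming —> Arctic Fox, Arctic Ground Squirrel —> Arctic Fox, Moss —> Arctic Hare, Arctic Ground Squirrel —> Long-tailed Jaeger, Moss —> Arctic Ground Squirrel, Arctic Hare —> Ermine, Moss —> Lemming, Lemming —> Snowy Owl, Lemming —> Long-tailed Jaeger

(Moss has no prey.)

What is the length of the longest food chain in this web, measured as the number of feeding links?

One longest chain: Moss → Arctic Ground Squirrel → Arctic Fox.
It has 3 species and 2 links.

2 links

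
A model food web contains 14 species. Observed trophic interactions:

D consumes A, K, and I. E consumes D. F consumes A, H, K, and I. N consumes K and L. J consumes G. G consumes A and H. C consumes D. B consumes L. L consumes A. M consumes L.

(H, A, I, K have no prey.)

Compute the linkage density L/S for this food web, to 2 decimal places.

There are L = 17 links among S = 14 species.
L/S = 17/14 = 1.2143 ≈ 1.21.

L/S = 1.21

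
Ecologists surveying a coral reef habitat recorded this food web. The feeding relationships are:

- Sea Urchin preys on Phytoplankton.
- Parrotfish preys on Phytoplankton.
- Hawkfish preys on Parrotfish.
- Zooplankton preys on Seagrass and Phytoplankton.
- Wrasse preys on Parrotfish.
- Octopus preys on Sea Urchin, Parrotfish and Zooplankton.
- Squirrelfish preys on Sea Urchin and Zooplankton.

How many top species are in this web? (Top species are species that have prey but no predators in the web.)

Top species (has prey, but nothing eats it): Octopus, Wrasse, Hawkfish, Squirrelfish.
Count: 4.

4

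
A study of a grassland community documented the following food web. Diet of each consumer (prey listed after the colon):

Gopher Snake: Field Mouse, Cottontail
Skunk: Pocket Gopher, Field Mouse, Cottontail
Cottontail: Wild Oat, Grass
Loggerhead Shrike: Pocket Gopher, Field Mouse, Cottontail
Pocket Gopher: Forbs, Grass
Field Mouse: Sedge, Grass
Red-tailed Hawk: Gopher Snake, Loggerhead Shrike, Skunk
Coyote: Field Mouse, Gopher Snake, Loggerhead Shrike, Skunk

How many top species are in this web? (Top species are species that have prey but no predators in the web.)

Top species (has prey, but nothing eats it): Coyote, Red-tailed Hawk.
Count: 2.

2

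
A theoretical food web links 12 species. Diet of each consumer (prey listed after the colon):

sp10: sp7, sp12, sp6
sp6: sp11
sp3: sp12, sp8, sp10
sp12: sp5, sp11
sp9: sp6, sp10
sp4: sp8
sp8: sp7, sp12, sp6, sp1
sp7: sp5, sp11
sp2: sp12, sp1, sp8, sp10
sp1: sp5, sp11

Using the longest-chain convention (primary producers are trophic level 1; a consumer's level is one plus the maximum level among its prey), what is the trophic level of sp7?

sp5 is a producer → level 1.
sp7 eats sp5 (level 1); other prey at levels: sp11 1 → level 2.

Trophic level 2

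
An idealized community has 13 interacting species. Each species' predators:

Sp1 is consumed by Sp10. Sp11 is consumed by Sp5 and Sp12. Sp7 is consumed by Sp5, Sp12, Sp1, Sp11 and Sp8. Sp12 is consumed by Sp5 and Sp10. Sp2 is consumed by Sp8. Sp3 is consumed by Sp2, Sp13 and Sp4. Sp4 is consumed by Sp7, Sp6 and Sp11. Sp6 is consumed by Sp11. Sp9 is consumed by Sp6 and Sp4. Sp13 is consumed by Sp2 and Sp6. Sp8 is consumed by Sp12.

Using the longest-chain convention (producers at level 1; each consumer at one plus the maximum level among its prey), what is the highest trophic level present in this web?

6

Producers (level 1): Sp9, Sp3.
Sp9 → Sp4 → Sp7 → Sp8 → Sp12 → Sp10 gives Sp10 level 6.
No species has a prey at level 6, so no species reaches level 7.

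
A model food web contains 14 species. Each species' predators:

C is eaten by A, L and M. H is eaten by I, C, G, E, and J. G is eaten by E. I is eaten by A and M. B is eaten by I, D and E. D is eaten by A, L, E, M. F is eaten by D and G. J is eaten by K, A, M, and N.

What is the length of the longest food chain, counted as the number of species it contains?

One longest chain: H → J → N.
It has 3 species and 2 links.

3 species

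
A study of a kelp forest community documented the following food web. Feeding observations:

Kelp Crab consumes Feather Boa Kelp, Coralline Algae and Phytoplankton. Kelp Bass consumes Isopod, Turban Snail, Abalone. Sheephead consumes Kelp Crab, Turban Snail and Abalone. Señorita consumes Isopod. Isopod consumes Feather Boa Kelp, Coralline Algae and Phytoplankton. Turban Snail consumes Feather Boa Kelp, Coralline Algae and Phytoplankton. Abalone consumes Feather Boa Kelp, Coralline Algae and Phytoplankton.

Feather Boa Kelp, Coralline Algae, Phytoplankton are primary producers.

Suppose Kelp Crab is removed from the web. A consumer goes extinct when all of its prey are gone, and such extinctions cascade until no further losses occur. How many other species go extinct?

Remove Kelp Crab.
Every predator of it retains at least one other prey: Sheephead still has Abalone, Turban Snail.
No consumer loses all prey, so no secondary extinctions occur.

0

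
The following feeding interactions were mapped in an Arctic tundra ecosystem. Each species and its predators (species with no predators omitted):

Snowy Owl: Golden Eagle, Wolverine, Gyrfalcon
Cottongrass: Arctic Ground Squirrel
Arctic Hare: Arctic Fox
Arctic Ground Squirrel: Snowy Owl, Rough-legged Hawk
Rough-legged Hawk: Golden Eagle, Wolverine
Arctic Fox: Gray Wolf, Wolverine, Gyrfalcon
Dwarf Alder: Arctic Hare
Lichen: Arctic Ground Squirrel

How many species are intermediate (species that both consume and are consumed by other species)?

Intermediate species (has both prey and predators): Arctic Hare, Arctic Ground Squirrel, Snowy Owl, Arctic Fox, Rough-legged Hawk.
Count: 5.

5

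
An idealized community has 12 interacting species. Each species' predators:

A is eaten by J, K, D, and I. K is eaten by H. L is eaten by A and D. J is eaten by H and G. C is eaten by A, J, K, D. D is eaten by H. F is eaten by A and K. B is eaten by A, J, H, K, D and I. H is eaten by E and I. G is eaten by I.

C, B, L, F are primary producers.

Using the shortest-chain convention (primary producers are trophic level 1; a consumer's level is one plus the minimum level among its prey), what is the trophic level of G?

C is a producer → level 1.
J eats C → level 2.
G eats J → level 3.
No prey of G is below level 2, so 3 is the minimum.

Trophic level 3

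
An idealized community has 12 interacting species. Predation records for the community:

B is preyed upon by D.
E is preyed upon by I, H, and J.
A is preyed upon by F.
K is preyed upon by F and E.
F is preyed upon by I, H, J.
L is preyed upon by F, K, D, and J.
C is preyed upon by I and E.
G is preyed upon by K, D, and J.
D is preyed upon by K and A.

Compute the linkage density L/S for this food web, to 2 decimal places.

L/S = 1.75

There are L = 21 links among S = 12 species.
L/S = 21/12 = 1.7500 ≈ 1.75.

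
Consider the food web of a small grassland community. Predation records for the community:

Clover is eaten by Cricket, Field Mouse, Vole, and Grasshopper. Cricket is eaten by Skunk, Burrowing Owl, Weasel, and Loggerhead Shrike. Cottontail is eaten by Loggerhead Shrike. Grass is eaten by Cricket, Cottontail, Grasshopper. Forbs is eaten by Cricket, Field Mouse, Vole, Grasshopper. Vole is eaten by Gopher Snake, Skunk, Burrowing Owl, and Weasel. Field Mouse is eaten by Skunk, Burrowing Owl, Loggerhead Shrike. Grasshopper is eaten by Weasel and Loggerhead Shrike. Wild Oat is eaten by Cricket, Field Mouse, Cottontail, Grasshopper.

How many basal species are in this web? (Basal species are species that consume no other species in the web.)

4

Basal species (no prey listed): Forbs, Clover, Grass, Wild Oat.
Count: 4.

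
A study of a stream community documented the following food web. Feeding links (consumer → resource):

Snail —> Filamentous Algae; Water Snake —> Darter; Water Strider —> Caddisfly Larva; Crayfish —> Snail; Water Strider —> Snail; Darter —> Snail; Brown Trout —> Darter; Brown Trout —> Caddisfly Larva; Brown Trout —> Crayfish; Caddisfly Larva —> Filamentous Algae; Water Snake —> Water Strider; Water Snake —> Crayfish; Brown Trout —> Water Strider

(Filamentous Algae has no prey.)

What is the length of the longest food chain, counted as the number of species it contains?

One longest chain: Filamentous Algae → Snail → Darter → Water Snake.
It has 4 species and 3 links.

4 species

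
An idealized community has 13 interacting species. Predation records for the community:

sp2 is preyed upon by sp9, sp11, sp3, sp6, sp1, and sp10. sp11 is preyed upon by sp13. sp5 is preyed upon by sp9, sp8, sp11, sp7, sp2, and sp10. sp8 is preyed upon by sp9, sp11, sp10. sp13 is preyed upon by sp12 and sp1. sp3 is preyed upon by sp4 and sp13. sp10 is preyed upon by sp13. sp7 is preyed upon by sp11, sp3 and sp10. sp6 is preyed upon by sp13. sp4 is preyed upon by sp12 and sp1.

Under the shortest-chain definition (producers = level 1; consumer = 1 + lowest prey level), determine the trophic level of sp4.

Trophic level 4

sp5 is a producer → level 1.
sp2 eats sp5 → level 2.
sp3 eats sp2 → level 3.
sp4 eats sp3 → level 4.
No prey of sp4 is below level 3, so 4 is the minimum.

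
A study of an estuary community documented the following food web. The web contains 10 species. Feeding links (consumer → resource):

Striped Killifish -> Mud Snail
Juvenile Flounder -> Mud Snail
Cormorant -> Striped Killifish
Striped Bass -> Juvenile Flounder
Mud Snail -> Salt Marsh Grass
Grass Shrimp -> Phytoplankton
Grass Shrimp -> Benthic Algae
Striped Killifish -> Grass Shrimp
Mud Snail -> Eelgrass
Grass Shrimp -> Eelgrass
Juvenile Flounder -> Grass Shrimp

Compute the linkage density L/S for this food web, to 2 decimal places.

There are L = 11 links among S = 10 species.
L/S = 11/10 = 1.1000 ≈ 1.10.

L/S = 1.10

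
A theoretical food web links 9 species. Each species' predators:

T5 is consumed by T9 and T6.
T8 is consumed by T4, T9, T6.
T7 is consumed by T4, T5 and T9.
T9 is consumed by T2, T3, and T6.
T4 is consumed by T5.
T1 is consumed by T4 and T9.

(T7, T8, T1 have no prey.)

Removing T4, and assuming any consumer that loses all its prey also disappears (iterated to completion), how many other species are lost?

Remove T4.
Every predator of it retains at least one other prey: T5 still has T7.
No consumer loses all prey, so no secondary extinctions occur.

0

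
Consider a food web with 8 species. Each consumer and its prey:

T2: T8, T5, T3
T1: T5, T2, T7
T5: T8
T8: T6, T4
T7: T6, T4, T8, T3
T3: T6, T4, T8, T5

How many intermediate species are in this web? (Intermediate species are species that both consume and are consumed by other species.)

Intermediate species (has both prey and predators): T8, T5, T3, T2, T7.
Count: 5.

5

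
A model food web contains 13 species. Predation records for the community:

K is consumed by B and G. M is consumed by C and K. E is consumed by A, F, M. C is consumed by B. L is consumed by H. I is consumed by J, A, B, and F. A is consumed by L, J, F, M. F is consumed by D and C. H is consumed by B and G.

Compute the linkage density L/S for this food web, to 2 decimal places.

L/S = 1.62

There are L = 21 links among S = 13 species.
L/S = 21/13 = 1.6154 ≈ 1.62.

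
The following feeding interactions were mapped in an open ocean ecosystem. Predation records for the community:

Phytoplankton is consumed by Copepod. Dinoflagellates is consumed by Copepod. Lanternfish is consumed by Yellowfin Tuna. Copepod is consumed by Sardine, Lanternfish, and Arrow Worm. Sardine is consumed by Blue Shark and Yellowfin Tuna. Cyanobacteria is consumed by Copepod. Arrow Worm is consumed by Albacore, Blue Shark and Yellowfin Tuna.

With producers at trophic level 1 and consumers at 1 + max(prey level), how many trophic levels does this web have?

4

Producers (level 1): Phytoplankton, Dinoflagellates, Cyanobacteria.
Phytoplankton → Copepod → Arrow Worm → Blue Shark gives Blue Shark level 4.
No species has a prey at level 4, so no species reaches level 5.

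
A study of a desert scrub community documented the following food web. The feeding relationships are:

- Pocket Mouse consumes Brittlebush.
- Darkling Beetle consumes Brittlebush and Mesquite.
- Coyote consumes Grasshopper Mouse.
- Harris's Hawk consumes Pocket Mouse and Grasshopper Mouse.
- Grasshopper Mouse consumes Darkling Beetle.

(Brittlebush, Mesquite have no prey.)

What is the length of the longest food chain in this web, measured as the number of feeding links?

One longest chain: Brittlebush → Darkling Beetle → Grasshopper Mouse → Coyote.
It has 4 species and 3 links.

3 links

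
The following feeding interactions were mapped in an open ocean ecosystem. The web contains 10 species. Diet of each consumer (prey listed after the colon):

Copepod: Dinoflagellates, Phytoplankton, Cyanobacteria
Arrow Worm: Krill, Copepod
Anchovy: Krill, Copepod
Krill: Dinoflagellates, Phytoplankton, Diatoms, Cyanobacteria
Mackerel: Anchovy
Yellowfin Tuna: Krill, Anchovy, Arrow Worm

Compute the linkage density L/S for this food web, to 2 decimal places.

There are L = 15 links among S = 10 species.
L/S = 15/10 = 1.5000 ≈ 1.50.

L/S = 1.50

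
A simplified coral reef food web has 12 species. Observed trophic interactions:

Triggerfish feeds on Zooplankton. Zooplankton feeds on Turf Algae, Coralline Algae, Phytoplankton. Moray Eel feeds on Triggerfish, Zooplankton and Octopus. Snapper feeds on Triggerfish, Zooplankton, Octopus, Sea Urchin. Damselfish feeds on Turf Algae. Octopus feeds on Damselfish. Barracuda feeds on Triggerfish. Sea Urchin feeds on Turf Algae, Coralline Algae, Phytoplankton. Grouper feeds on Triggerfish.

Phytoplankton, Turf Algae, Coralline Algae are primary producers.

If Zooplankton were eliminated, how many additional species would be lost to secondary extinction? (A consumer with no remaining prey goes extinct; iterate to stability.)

Remove Zooplankton.
Round 1: Triggerfish (all prey gone) → extinct.
Round 2: Grouper (all prey gone), Barracuda (all prey gone) → extinct.
No further losses. Total secondary extinctions: 3.

3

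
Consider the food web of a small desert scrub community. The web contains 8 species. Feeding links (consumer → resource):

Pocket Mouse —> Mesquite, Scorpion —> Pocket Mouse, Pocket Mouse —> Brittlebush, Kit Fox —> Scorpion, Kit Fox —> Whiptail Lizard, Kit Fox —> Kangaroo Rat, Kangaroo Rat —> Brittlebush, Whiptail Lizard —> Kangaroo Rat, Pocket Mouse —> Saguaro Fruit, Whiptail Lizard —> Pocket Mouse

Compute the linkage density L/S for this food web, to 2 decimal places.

L/S = 1.25

There are L = 10 links among S = 8 species.
L/S = 10/8 = 1.2500 ≈ 1.25.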